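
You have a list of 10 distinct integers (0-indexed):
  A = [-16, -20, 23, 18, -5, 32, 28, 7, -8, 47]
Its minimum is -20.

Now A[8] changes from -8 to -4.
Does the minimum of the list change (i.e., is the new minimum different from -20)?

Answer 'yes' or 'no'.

Answer: no

Derivation:
Old min = -20
Change: A[8] -8 -> -4
Changed element was NOT the min; min changes only if -4 < -20.
New min = -20; changed? no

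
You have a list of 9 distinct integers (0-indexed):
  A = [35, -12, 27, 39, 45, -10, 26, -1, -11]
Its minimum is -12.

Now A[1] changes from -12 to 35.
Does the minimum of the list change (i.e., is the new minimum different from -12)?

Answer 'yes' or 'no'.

Answer: yes

Derivation:
Old min = -12
Change: A[1] -12 -> 35
Changed element was the min; new min must be rechecked.
New min = -11; changed? yes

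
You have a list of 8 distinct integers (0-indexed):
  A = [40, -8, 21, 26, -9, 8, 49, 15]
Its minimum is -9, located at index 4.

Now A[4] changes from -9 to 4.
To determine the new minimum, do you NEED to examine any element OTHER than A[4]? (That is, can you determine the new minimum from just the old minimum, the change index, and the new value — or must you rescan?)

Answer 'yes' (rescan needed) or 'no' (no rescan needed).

Answer: yes

Derivation:
Old min = -9 at index 4
Change at index 4: -9 -> 4
Index 4 WAS the min and new value 4 > old min -9. Must rescan other elements to find the new min.
Needs rescan: yes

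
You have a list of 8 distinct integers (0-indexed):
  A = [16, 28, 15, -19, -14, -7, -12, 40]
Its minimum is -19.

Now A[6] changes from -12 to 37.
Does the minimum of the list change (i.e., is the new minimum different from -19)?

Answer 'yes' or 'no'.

Answer: no

Derivation:
Old min = -19
Change: A[6] -12 -> 37
Changed element was NOT the min; min changes only if 37 < -19.
New min = -19; changed? no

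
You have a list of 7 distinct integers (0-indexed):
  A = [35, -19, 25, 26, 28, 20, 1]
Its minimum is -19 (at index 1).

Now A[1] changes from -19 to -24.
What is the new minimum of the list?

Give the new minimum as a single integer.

Answer: -24

Derivation:
Old min = -19 (at index 1)
Change: A[1] -19 -> -24
Changed element WAS the min. Need to check: is -24 still <= all others?
  Min of remaining elements: 1
  New min = min(-24, 1) = -24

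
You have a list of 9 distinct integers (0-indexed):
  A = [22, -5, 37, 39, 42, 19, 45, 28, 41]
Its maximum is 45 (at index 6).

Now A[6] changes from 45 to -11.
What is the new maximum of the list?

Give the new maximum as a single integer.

Answer: 42

Derivation:
Old max = 45 (at index 6)
Change: A[6] 45 -> -11
Changed element WAS the max -> may need rescan.
  Max of remaining elements: 42
  New max = max(-11, 42) = 42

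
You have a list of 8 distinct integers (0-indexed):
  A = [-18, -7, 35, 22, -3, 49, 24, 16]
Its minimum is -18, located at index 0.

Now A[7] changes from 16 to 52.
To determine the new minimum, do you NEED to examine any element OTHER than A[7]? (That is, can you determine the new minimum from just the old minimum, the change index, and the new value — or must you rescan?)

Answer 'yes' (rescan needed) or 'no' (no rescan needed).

Answer: no

Derivation:
Old min = -18 at index 0
Change at index 7: 16 -> 52
Index 7 was NOT the min. New min = min(-18, 52). No rescan of other elements needed.
Needs rescan: no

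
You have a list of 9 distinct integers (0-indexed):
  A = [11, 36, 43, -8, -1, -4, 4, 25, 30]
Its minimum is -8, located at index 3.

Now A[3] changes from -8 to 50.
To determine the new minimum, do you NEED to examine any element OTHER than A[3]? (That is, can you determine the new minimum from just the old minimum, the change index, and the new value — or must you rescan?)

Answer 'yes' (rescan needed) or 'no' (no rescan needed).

Old min = -8 at index 3
Change at index 3: -8 -> 50
Index 3 WAS the min and new value 50 > old min -8. Must rescan other elements to find the new min.
Needs rescan: yes

Answer: yes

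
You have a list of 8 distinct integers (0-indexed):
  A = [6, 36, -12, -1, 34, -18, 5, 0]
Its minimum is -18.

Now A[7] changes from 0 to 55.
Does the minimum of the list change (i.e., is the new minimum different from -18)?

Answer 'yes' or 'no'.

Answer: no

Derivation:
Old min = -18
Change: A[7] 0 -> 55
Changed element was NOT the min; min changes only if 55 < -18.
New min = -18; changed? no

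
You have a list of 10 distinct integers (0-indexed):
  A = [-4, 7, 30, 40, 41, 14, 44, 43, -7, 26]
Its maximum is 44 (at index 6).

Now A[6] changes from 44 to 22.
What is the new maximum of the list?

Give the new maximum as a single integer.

Answer: 43

Derivation:
Old max = 44 (at index 6)
Change: A[6] 44 -> 22
Changed element WAS the max -> may need rescan.
  Max of remaining elements: 43
  New max = max(22, 43) = 43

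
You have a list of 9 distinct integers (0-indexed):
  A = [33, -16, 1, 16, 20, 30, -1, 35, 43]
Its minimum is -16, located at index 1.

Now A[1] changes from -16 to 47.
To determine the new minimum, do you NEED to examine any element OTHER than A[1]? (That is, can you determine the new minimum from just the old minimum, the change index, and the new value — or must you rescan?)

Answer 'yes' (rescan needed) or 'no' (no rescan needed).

Old min = -16 at index 1
Change at index 1: -16 -> 47
Index 1 WAS the min and new value 47 > old min -16. Must rescan other elements to find the new min.
Needs rescan: yes

Answer: yes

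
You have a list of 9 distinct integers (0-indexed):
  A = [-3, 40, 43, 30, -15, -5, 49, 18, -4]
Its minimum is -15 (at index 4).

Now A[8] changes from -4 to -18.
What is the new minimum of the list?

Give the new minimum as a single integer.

Answer: -18

Derivation:
Old min = -15 (at index 4)
Change: A[8] -4 -> -18
Changed element was NOT the old min.
  New min = min(old_min, new_val) = min(-15, -18) = -18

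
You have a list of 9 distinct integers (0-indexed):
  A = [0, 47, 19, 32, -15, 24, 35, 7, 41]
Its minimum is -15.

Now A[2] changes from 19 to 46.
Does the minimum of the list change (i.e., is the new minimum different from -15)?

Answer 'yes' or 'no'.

Answer: no

Derivation:
Old min = -15
Change: A[2] 19 -> 46
Changed element was NOT the min; min changes only if 46 < -15.
New min = -15; changed? no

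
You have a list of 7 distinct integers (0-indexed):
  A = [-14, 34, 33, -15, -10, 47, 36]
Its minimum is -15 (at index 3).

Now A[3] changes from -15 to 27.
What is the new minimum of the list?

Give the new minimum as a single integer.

Old min = -15 (at index 3)
Change: A[3] -15 -> 27
Changed element WAS the min. Need to check: is 27 still <= all others?
  Min of remaining elements: -14
  New min = min(27, -14) = -14

Answer: -14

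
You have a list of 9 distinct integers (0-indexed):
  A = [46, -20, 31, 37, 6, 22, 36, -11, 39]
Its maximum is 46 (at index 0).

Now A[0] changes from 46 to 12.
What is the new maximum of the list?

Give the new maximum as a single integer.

Answer: 39

Derivation:
Old max = 46 (at index 0)
Change: A[0] 46 -> 12
Changed element WAS the max -> may need rescan.
  Max of remaining elements: 39
  New max = max(12, 39) = 39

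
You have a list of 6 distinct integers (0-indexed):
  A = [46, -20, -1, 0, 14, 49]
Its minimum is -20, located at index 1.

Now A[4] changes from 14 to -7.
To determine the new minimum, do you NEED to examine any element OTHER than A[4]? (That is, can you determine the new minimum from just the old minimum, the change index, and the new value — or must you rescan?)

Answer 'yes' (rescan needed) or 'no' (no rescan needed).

Old min = -20 at index 1
Change at index 4: 14 -> -7
Index 4 was NOT the min. New min = min(-20, -7). No rescan of other elements needed.
Needs rescan: no

Answer: no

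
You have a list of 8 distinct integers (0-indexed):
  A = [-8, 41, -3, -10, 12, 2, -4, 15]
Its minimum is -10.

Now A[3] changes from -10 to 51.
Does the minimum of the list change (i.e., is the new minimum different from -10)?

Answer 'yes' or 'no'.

Old min = -10
Change: A[3] -10 -> 51
Changed element was the min; new min must be rechecked.
New min = -8; changed? yes

Answer: yes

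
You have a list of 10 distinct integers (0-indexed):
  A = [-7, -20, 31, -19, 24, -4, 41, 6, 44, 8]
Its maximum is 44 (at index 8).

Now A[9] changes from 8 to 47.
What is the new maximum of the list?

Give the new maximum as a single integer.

Answer: 47

Derivation:
Old max = 44 (at index 8)
Change: A[9] 8 -> 47
Changed element was NOT the old max.
  New max = max(old_max, new_val) = max(44, 47) = 47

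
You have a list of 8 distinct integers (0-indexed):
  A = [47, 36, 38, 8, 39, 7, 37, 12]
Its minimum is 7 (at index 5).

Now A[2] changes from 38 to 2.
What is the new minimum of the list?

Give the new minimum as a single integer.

Answer: 2

Derivation:
Old min = 7 (at index 5)
Change: A[2] 38 -> 2
Changed element was NOT the old min.
  New min = min(old_min, new_val) = min(7, 2) = 2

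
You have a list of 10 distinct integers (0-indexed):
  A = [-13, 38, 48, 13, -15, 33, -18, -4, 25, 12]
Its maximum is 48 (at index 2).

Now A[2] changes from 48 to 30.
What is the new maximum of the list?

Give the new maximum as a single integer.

Old max = 48 (at index 2)
Change: A[2] 48 -> 30
Changed element WAS the max -> may need rescan.
  Max of remaining elements: 38
  New max = max(30, 38) = 38

Answer: 38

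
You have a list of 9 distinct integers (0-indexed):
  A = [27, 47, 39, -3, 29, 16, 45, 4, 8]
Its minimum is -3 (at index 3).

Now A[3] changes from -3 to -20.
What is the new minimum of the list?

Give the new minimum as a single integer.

Old min = -3 (at index 3)
Change: A[3] -3 -> -20
Changed element WAS the min. Need to check: is -20 still <= all others?
  Min of remaining elements: 4
  New min = min(-20, 4) = -20

Answer: -20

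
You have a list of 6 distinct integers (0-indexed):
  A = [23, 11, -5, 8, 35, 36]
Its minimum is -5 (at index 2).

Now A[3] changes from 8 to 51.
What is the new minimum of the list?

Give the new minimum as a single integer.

Answer: -5

Derivation:
Old min = -5 (at index 2)
Change: A[3] 8 -> 51
Changed element was NOT the old min.
  New min = min(old_min, new_val) = min(-5, 51) = -5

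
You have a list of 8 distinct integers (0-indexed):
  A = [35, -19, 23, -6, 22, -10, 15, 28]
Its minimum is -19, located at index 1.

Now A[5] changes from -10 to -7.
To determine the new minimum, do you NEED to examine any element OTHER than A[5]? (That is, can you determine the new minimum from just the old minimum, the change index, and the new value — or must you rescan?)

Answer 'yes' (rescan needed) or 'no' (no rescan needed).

Old min = -19 at index 1
Change at index 5: -10 -> -7
Index 5 was NOT the min. New min = min(-19, -7). No rescan of other elements needed.
Needs rescan: no

Answer: no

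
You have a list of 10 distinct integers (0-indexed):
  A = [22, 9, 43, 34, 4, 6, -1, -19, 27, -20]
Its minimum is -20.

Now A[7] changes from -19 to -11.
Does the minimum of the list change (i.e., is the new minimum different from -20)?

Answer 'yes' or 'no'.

Answer: no

Derivation:
Old min = -20
Change: A[7] -19 -> -11
Changed element was NOT the min; min changes only if -11 < -20.
New min = -20; changed? no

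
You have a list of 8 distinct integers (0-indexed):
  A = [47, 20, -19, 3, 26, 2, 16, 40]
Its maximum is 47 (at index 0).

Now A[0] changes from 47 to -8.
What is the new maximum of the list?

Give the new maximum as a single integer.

Old max = 47 (at index 0)
Change: A[0] 47 -> -8
Changed element WAS the max -> may need rescan.
  Max of remaining elements: 40
  New max = max(-8, 40) = 40

Answer: 40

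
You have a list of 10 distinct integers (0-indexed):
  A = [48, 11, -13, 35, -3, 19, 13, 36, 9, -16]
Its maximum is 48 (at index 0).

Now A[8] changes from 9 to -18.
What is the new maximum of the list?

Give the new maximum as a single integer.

Old max = 48 (at index 0)
Change: A[8] 9 -> -18
Changed element was NOT the old max.
  New max = max(old_max, new_val) = max(48, -18) = 48

Answer: 48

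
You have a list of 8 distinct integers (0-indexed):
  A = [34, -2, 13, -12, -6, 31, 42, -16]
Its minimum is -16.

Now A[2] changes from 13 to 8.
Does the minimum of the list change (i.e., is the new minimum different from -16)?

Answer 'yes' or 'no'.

Old min = -16
Change: A[2] 13 -> 8
Changed element was NOT the min; min changes only if 8 < -16.
New min = -16; changed? no

Answer: no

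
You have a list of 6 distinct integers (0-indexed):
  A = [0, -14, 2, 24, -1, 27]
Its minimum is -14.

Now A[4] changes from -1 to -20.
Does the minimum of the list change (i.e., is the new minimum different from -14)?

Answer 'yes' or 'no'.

Old min = -14
Change: A[4] -1 -> -20
Changed element was NOT the min; min changes only if -20 < -14.
New min = -20; changed? yes

Answer: yes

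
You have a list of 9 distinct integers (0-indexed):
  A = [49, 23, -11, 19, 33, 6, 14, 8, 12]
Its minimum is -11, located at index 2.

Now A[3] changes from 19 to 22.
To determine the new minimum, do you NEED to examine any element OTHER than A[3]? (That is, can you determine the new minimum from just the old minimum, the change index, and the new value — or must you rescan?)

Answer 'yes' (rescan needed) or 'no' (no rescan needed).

Answer: no

Derivation:
Old min = -11 at index 2
Change at index 3: 19 -> 22
Index 3 was NOT the min. New min = min(-11, 22). No rescan of other elements needed.
Needs rescan: no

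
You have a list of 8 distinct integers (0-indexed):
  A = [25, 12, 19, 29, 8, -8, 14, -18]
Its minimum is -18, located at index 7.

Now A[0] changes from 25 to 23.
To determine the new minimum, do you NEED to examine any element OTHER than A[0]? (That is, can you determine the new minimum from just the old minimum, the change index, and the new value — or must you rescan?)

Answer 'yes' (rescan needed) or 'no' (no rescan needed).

Answer: no

Derivation:
Old min = -18 at index 7
Change at index 0: 25 -> 23
Index 0 was NOT the min. New min = min(-18, 23). No rescan of other elements needed.
Needs rescan: no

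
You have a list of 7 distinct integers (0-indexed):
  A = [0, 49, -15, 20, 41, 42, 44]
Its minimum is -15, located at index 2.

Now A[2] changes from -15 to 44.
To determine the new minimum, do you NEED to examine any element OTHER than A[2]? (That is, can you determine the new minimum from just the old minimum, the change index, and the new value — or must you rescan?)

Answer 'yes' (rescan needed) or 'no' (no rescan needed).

Old min = -15 at index 2
Change at index 2: -15 -> 44
Index 2 WAS the min and new value 44 > old min -15. Must rescan other elements to find the new min.
Needs rescan: yes

Answer: yes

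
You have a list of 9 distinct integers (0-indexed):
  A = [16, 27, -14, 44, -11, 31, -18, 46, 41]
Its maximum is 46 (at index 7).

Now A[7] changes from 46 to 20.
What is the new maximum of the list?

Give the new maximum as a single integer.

Answer: 44

Derivation:
Old max = 46 (at index 7)
Change: A[7] 46 -> 20
Changed element WAS the max -> may need rescan.
  Max of remaining elements: 44
  New max = max(20, 44) = 44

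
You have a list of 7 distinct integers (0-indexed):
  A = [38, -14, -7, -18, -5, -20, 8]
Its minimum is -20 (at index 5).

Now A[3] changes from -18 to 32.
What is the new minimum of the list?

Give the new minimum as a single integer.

Old min = -20 (at index 5)
Change: A[3] -18 -> 32
Changed element was NOT the old min.
  New min = min(old_min, new_val) = min(-20, 32) = -20

Answer: -20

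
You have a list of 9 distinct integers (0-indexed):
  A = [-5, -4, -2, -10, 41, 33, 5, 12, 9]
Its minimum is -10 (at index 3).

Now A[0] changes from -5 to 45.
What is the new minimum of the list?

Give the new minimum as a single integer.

Answer: -10

Derivation:
Old min = -10 (at index 3)
Change: A[0] -5 -> 45
Changed element was NOT the old min.
  New min = min(old_min, new_val) = min(-10, 45) = -10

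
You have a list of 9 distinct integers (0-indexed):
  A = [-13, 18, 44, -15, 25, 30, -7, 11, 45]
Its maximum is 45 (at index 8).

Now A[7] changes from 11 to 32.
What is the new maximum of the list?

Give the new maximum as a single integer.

Answer: 45

Derivation:
Old max = 45 (at index 8)
Change: A[7] 11 -> 32
Changed element was NOT the old max.
  New max = max(old_max, new_val) = max(45, 32) = 45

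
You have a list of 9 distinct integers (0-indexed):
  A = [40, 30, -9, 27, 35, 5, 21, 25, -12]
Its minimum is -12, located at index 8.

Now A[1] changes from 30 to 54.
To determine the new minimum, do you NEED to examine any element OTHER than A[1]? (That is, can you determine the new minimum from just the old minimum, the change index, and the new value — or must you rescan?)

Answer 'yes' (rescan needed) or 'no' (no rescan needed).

Old min = -12 at index 8
Change at index 1: 30 -> 54
Index 1 was NOT the min. New min = min(-12, 54). No rescan of other elements needed.
Needs rescan: no

Answer: no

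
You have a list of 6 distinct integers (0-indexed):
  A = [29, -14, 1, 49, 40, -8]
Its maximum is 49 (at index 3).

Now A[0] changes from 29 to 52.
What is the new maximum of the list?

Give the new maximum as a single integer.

Answer: 52

Derivation:
Old max = 49 (at index 3)
Change: A[0] 29 -> 52
Changed element was NOT the old max.
  New max = max(old_max, new_val) = max(49, 52) = 52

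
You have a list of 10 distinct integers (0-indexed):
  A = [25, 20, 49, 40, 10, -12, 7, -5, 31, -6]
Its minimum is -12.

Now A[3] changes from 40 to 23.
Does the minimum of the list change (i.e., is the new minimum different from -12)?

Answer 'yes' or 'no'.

Old min = -12
Change: A[3] 40 -> 23
Changed element was NOT the min; min changes only if 23 < -12.
New min = -12; changed? no

Answer: no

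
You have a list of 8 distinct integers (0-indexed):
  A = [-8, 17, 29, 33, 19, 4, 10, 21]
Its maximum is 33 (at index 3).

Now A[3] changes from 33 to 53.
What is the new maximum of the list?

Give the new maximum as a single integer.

Old max = 33 (at index 3)
Change: A[3] 33 -> 53
Changed element WAS the max -> may need rescan.
  Max of remaining elements: 29
  New max = max(53, 29) = 53

Answer: 53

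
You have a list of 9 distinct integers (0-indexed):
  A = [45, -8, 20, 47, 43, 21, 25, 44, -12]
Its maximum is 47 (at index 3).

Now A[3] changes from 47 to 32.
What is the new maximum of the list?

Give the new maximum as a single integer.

Answer: 45

Derivation:
Old max = 47 (at index 3)
Change: A[3] 47 -> 32
Changed element WAS the max -> may need rescan.
  Max of remaining elements: 45
  New max = max(32, 45) = 45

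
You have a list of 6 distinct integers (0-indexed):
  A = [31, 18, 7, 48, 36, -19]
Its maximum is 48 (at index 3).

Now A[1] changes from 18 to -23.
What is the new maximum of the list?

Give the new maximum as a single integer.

Old max = 48 (at index 3)
Change: A[1] 18 -> -23
Changed element was NOT the old max.
  New max = max(old_max, new_val) = max(48, -23) = 48

Answer: 48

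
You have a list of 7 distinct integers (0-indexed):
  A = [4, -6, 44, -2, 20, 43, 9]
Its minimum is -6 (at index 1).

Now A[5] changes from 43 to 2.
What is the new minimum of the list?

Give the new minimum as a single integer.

Old min = -6 (at index 1)
Change: A[5] 43 -> 2
Changed element was NOT the old min.
  New min = min(old_min, new_val) = min(-6, 2) = -6

Answer: -6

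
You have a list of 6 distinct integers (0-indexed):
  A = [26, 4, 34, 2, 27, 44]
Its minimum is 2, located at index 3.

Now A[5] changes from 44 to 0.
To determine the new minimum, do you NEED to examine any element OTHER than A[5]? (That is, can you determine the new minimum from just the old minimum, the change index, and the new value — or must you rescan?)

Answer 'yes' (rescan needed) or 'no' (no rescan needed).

Old min = 2 at index 3
Change at index 5: 44 -> 0
Index 5 was NOT the min. New min = min(2, 0). No rescan of other elements needed.
Needs rescan: no

Answer: no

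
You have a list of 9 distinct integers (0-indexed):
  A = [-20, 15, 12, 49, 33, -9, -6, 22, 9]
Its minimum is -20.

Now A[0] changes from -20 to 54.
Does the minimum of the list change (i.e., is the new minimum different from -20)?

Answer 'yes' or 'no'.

Old min = -20
Change: A[0] -20 -> 54
Changed element was the min; new min must be rechecked.
New min = -9; changed? yes

Answer: yes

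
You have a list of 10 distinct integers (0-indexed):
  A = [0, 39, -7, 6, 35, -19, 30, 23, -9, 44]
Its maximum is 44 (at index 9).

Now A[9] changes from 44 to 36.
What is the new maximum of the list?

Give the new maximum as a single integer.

Old max = 44 (at index 9)
Change: A[9] 44 -> 36
Changed element WAS the max -> may need rescan.
  Max of remaining elements: 39
  New max = max(36, 39) = 39

Answer: 39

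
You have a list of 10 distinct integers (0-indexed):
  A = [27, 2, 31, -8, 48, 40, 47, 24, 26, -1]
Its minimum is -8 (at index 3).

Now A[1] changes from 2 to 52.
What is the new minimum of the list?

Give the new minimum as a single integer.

Answer: -8

Derivation:
Old min = -8 (at index 3)
Change: A[1] 2 -> 52
Changed element was NOT the old min.
  New min = min(old_min, new_val) = min(-8, 52) = -8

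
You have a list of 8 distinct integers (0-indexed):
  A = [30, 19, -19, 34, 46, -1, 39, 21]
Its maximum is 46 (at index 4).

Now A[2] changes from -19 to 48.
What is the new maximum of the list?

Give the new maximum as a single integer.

Old max = 46 (at index 4)
Change: A[2] -19 -> 48
Changed element was NOT the old max.
  New max = max(old_max, new_val) = max(46, 48) = 48

Answer: 48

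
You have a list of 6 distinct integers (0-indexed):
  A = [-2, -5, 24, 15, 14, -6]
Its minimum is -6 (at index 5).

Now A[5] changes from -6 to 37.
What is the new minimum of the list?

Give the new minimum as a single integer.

Answer: -5

Derivation:
Old min = -6 (at index 5)
Change: A[5] -6 -> 37
Changed element WAS the min. Need to check: is 37 still <= all others?
  Min of remaining elements: -5
  New min = min(37, -5) = -5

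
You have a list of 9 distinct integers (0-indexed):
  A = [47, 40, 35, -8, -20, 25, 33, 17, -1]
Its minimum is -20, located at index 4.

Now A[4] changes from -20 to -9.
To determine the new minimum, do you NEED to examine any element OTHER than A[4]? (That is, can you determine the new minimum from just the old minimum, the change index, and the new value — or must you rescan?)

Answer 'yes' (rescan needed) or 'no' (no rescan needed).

Old min = -20 at index 4
Change at index 4: -20 -> -9
Index 4 WAS the min and new value -9 > old min -20. Must rescan other elements to find the new min.
Needs rescan: yes

Answer: yes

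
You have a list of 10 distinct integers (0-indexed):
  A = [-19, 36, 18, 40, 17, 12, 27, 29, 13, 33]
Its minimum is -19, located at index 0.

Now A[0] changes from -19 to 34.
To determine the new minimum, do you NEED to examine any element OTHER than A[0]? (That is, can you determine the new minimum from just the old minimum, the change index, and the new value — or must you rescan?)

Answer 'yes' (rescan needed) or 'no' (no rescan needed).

Old min = -19 at index 0
Change at index 0: -19 -> 34
Index 0 WAS the min and new value 34 > old min -19. Must rescan other elements to find the new min.
Needs rescan: yes

Answer: yes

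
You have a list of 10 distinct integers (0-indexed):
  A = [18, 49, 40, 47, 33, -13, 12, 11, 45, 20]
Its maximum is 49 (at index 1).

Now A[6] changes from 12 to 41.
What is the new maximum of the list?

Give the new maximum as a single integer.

Old max = 49 (at index 1)
Change: A[6] 12 -> 41
Changed element was NOT the old max.
  New max = max(old_max, new_val) = max(49, 41) = 49

Answer: 49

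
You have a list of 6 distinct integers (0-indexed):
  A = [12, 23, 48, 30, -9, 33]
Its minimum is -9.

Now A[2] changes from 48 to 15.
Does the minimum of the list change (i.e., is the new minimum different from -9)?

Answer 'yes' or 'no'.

Old min = -9
Change: A[2] 48 -> 15
Changed element was NOT the min; min changes only if 15 < -9.
New min = -9; changed? no

Answer: no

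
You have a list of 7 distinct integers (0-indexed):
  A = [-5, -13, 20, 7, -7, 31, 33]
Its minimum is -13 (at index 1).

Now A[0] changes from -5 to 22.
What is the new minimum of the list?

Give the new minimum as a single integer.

Answer: -13

Derivation:
Old min = -13 (at index 1)
Change: A[0] -5 -> 22
Changed element was NOT the old min.
  New min = min(old_min, new_val) = min(-13, 22) = -13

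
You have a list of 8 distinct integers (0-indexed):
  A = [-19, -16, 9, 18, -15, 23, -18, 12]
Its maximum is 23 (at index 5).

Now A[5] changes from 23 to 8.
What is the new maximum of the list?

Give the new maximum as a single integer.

Old max = 23 (at index 5)
Change: A[5] 23 -> 8
Changed element WAS the max -> may need rescan.
  Max of remaining elements: 18
  New max = max(8, 18) = 18

Answer: 18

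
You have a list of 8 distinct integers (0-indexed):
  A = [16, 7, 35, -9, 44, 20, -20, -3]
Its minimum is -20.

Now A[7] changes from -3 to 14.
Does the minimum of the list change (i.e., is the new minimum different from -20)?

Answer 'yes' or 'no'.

Answer: no

Derivation:
Old min = -20
Change: A[7] -3 -> 14
Changed element was NOT the min; min changes only if 14 < -20.
New min = -20; changed? no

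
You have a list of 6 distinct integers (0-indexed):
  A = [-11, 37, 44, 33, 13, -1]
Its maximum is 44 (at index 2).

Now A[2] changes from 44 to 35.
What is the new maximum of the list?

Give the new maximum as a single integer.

Old max = 44 (at index 2)
Change: A[2] 44 -> 35
Changed element WAS the max -> may need rescan.
  Max of remaining elements: 37
  New max = max(35, 37) = 37

Answer: 37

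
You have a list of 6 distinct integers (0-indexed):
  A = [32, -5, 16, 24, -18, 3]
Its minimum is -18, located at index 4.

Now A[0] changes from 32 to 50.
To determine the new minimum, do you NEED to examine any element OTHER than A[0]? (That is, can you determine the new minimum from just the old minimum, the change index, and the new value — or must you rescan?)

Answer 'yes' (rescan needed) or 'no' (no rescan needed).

Answer: no

Derivation:
Old min = -18 at index 4
Change at index 0: 32 -> 50
Index 0 was NOT the min. New min = min(-18, 50). No rescan of other elements needed.
Needs rescan: no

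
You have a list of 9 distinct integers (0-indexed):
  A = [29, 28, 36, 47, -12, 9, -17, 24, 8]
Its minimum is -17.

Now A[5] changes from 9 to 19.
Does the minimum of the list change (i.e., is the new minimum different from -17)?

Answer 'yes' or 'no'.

Answer: no

Derivation:
Old min = -17
Change: A[5] 9 -> 19
Changed element was NOT the min; min changes only if 19 < -17.
New min = -17; changed? no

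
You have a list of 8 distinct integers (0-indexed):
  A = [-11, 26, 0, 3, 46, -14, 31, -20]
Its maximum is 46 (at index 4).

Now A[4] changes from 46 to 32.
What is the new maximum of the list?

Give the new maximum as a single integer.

Answer: 32

Derivation:
Old max = 46 (at index 4)
Change: A[4] 46 -> 32
Changed element WAS the max -> may need rescan.
  Max of remaining elements: 31
  New max = max(32, 31) = 32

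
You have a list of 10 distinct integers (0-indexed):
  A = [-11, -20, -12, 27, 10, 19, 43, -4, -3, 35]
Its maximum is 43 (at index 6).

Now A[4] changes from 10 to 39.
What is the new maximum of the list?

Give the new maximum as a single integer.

Answer: 43

Derivation:
Old max = 43 (at index 6)
Change: A[4] 10 -> 39
Changed element was NOT the old max.
  New max = max(old_max, new_val) = max(43, 39) = 43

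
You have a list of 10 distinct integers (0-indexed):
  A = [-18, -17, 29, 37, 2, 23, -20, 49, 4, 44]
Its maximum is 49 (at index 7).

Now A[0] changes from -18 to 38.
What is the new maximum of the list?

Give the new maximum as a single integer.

Answer: 49

Derivation:
Old max = 49 (at index 7)
Change: A[0] -18 -> 38
Changed element was NOT the old max.
  New max = max(old_max, new_val) = max(49, 38) = 49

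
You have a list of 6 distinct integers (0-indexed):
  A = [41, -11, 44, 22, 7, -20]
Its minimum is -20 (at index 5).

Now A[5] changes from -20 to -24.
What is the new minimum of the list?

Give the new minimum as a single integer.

Answer: -24

Derivation:
Old min = -20 (at index 5)
Change: A[5] -20 -> -24
Changed element WAS the min. Need to check: is -24 still <= all others?
  Min of remaining elements: -11
  New min = min(-24, -11) = -24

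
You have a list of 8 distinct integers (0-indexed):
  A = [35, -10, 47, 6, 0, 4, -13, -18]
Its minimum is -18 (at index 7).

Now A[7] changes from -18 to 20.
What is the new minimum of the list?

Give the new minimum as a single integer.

Answer: -13

Derivation:
Old min = -18 (at index 7)
Change: A[7] -18 -> 20
Changed element WAS the min. Need to check: is 20 still <= all others?
  Min of remaining elements: -13
  New min = min(20, -13) = -13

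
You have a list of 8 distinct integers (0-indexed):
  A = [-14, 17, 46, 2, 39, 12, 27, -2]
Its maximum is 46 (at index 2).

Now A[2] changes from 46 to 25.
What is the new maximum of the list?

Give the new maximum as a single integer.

Answer: 39

Derivation:
Old max = 46 (at index 2)
Change: A[2] 46 -> 25
Changed element WAS the max -> may need rescan.
  Max of remaining elements: 39
  New max = max(25, 39) = 39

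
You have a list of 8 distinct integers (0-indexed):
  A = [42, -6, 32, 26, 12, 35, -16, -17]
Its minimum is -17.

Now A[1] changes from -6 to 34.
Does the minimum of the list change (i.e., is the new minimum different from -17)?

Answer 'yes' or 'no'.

Old min = -17
Change: A[1] -6 -> 34
Changed element was NOT the min; min changes only if 34 < -17.
New min = -17; changed? no

Answer: no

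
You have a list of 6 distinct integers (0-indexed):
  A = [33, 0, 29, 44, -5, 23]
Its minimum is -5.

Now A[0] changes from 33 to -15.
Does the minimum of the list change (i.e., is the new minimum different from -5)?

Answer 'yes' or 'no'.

Answer: yes

Derivation:
Old min = -5
Change: A[0] 33 -> -15
Changed element was NOT the min; min changes only if -15 < -5.
New min = -15; changed? yes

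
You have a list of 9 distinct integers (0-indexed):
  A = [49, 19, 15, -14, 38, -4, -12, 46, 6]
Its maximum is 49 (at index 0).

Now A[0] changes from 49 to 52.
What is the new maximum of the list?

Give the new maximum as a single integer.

Answer: 52

Derivation:
Old max = 49 (at index 0)
Change: A[0] 49 -> 52
Changed element WAS the max -> may need rescan.
  Max of remaining elements: 46
  New max = max(52, 46) = 52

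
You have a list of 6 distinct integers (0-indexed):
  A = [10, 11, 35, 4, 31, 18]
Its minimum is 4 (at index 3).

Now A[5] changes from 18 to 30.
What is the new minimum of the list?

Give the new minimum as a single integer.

Answer: 4

Derivation:
Old min = 4 (at index 3)
Change: A[5] 18 -> 30
Changed element was NOT the old min.
  New min = min(old_min, new_val) = min(4, 30) = 4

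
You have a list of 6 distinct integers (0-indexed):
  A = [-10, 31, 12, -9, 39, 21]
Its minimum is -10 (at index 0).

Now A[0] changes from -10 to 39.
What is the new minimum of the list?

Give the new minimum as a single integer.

Answer: -9

Derivation:
Old min = -10 (at index 0)
Change: A[0] -10 -> 39
Changed element WAS the min. Need to check: is 39 still <= all others?
  Min of remaining elements: -9
  New min = min(39, -9) = -9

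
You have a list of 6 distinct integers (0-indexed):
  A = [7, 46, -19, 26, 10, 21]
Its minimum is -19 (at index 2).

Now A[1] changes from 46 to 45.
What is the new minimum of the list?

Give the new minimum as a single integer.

Old min = -19 (at index 2)
Change: A[1] 46 -> 45
Changed element was NOT the old min.
  New min = min(old_min, new_val) = min(-19, 45) = -19

Answer: -19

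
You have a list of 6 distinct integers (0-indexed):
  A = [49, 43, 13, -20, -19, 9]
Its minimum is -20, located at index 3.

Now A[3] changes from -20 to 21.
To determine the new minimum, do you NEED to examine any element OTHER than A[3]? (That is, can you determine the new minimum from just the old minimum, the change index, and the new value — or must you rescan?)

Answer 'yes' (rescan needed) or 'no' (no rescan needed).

Old min = -20 at index 3
Change at index 3: -20 -> 21
Index 3 WAS the min and new value 21 > old min -20. Must rescan other elements to find the new min.
Needs rescan: yes

Answer: yes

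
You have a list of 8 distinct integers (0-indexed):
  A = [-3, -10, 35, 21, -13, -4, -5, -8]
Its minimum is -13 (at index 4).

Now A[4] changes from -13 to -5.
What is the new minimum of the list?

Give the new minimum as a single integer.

Old min = -13 (at index 4)
Change: A[4] -13 -> -5
Changed element WAS the min. Need to check: is -5 still <= all others?
  Min of remaining elements: -10
  New min = min(-5, -10) = -10

Answer: -10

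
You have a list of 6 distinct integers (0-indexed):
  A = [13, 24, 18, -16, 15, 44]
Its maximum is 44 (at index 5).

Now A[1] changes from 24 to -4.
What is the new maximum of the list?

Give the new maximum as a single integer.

Old max = 44 (at index 5)
Change: A[1] 24 -> -4
Changed element was NOT the old max.
  New max = max(old_max, new_val) = max(44, -4) = 44

Answer: 44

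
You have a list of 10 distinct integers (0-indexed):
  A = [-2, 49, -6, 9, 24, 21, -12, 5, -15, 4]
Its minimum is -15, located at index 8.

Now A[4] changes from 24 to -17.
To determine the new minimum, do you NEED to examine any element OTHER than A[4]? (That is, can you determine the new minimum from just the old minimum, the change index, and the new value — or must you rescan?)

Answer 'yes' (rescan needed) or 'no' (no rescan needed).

Answer: no

Derivation:
Old min = -15 at index 8
Change at index 4: 24 -> -17
Index 4 was NOT the min. New min = min(-15, -17). No rescan of other elements needed.
Needs rescan: no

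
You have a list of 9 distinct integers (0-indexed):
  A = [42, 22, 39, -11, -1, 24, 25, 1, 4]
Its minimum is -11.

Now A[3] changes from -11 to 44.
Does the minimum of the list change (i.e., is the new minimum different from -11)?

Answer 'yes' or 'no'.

Old min = -11
Change: A[3] -11 -> 44
Changed element was the min; new min must be rechecked.
New min = -1; changed? yes

Answer: yes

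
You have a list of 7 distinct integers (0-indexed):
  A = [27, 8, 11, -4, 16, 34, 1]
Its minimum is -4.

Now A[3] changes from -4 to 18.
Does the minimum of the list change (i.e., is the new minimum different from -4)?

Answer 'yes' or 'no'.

Old min = -4
Change: A[3] -4 -> 18
Changed element was the min; new min must be rechecked.
New min = 1; changed? yes

Answer: yes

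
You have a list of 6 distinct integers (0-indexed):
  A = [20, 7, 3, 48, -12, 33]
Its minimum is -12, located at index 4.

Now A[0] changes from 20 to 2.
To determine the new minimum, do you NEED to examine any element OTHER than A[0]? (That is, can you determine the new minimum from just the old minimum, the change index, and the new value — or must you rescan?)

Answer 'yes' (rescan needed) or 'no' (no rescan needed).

Answer: no

Derivation:
Old min = -12 at index 4
Change at index 0: 20 -> 2
Index 0 was NOT the min. New min = min(-12, 2). No rescan of other elements needed.
Needs rescan: no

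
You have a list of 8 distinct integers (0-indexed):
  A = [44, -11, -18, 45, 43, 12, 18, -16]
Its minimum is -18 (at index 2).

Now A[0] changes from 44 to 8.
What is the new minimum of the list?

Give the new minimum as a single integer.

Old min = -18 (at index 2)
Change: A[0] 44 -> 8
Changed element was NOT the old min.
  New min = min(old_min, new_val) = min(-18, 8) = -18

Answer: -18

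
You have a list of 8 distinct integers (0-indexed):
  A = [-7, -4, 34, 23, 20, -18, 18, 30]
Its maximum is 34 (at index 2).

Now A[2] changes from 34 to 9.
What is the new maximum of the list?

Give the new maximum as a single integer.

Old max = 34 (at index 2)
Change: A[2] 34 -> 9
Changed element WAS the max -> may need rescan.
  Max of remaining elements: 30
  New max = max(9, 30) = 30

Answer: 30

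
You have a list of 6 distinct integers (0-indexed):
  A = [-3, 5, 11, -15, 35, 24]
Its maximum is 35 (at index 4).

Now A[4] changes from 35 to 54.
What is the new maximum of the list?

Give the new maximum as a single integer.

Answer: 54

Derivation:
Old max = 35 (at index 4)
Change: A[4] 35 -> 54
Changed element WAS the max -> may need rescan.
  Max of remaining elements: 24
  New max = max(54, 24) = 54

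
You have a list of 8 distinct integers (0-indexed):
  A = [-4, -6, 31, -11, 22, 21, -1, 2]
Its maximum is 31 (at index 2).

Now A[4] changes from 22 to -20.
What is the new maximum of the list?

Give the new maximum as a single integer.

Answer: 31

Derivation:
Old max = 31 (at index 2)
Change: A[4] 22 -> -20
Changed element was NOT the old max.
  New max = max(old_max, new_val) = max(31, -20) = 31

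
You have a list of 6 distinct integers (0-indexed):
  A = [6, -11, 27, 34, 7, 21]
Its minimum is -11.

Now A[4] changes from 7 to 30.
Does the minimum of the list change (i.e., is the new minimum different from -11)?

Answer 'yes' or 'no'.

Old min = -11
Change: A[4] 7 -> 30
Changed element was NOT the min; min changes only if 30 < -11.
New min = -11; changed? no

Answer: no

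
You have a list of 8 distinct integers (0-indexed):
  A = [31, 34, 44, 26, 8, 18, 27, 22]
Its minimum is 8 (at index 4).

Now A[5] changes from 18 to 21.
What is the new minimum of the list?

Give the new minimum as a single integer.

Answer: 8

Derivation:
Old min = 8 (at index 4)
Change: A[5] 18 -> 21
Changed element was NOT the old min.
  New min = min(old_min, new_val) = min(8, 21) = 8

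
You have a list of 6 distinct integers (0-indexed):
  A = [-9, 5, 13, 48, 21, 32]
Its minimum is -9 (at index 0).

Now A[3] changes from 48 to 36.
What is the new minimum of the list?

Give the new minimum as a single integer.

Old min = -9 (at index 0)
Change: A[3] 48 -> 36
Changed element was NOT the old min.
  New min = min(old_min, new_val) = min(-9, 36) = -9

Answer: -9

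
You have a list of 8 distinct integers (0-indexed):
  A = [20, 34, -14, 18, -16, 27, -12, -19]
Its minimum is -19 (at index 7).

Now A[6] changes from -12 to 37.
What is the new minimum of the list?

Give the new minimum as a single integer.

Answer: -19

Derivation:
Old min = -19 (at index 7)
Change: A[6] -12 -> 37
Changed element was NOT the old min.
  New min = min(old_min, new_val) = min(-19, 37) = -19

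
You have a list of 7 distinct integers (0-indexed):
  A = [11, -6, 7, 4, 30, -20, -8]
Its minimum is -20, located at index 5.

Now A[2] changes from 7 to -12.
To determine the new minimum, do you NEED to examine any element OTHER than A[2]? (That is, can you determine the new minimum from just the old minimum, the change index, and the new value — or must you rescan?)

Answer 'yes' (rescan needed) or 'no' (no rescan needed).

Old min = -20 at index 5
Change at index 2: 7 -> -12
Index 2 was NOT the min. New min = min(-20, -12). No rescan of other elements needed.
Needs rescan: no

Answer: no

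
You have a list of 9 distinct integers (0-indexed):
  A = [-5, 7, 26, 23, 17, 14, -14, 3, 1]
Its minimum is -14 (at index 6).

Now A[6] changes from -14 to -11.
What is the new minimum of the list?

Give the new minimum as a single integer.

Answer: -11

Derivation:
Old min = -14 (at index 6)
Change: A[6] -14 -> -11
Changed element WAS the min. Need to check: is -11 still <= all others?
  Min of remaining elements: -5
  New min = min(-11, -5) = -11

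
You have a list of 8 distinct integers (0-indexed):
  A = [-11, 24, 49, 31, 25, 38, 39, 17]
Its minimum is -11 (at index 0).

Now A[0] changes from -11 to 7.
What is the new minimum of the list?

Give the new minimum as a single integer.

Answer: 7

Derivation:
Old min = -11 (at index 0)
Change: A[0] -11 -> 7
Changed element WAS the min. Need to check: is 7 still <= all others?
  Min of remaining elements: 17
  New min = min(7, 17) = 7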